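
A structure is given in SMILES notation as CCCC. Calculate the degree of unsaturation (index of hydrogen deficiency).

Atom tally by fragment:
  CH3 → C:1 H:3
  CH2 → C:1 H:2
  CH2 → C:1 H:2
  CH3 → C:1 H:3
Element totals:
  C: 4
  H: 10
Molecular formula: C4H10.
DoU = (2C + 2 + N − H − X) / 2 = (2·4 + 2 + 0 − 10 − 0) / 2 = 0.

0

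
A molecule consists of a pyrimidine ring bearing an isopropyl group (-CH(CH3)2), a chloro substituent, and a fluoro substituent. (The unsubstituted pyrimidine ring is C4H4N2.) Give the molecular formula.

Atom tally by fragment:
  pyrimidine ring core → C:4 H:4 N:2
  (− 3 ring H displaced by substituents)
  + CH(CH3)2 → C:3 H:7
  + Cl → Cl:1
  + F → F:1
Element totals:
  C: 7
  H: 8
  Cl: 1
  F: 1
  N: 2

C7H8ClFN2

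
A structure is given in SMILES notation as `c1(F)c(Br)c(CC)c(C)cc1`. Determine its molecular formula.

Atom tally by fragment:
  benzene ring core → C:6 H:6
  (− 4 ring H displaced by substituents)
  + F → F:1
  + Br → Br:1
  + C2H5 → C:2 H:5
  + CH3 → C:1 H:3
Element totals:
  C: 9
  H: 10
  Br: 1
  F: 1

C9H10BrF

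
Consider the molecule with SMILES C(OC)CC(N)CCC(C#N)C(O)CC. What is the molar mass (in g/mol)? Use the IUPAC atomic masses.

Atom tally by fragment:
  CH3OCH2 → C:2 H:5 O:1
  CH2 → C:1 H:2
  CH(NH2) → C:1 H:3 N:1
  CH2 → C:1 H:2
  CH2 → C:1 H:2
  CH(CN) → C:2 H:1 N:1
  CH(OH) → C:1 H:2 O:1
  CH2 → C:1 H:2
  CH3 → C:1 H:3
Element totals:
  C: 11
  H: 22
  N: 2
  O: 2
Molecular formula: C11H22N2O2.
  M = 11(12.011) + 22(1.008) + 2(14.007) + 2(15.999)
    = 132.121 + 22.176 + 28.014 + 31.998 = 214.309

214.31 g/mol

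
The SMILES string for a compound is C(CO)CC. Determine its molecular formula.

C4H10O

Atom tally by fragment:
  HOCH2CH2 → C:2 H:5 O:1
  CH2 → C:1 H:2
  CH3 → C:1 H:3
Element totals:
  C: 4
  H: 10
  O: 1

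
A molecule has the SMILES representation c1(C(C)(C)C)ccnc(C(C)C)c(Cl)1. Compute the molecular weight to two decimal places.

Atom tally by fragment:
  pyridine ring core → C:5 H:5 N:1
  (− 3 ring H displaced by substituents)
  + C(CH3)3 → C:4 H:9
  + CH(CH3)2 → C:3 H:7
  + Cl → Cl:1
Element totals:
  C: 12
  H: 18
  Cl: 1
  N: 1
Molecular formula: C12H18ClN.
  M = 12(12.011) + 18(1.008) + 35.45 + 14.007
    = 144.132 + 18.144 + 35.450 + 14.007 = 211.733

211.73 g/mol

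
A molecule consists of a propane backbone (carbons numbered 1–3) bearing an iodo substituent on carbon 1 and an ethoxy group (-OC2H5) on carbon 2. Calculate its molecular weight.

Atom tally by fragment:
  ICH2 → C:1 H:2 I:1
  CH(OC2H5) → C:3 H:6 O:1
  CH3 → C:1 H:3
Element totals:
  C: 5
  H: 11
  I: 1
  O: 1
Molecular formula: C5H11IO.
  M = 5(12.011) + 11(1.008) + 126.904 + 15.999
    = 60.055 + 11.088 + 126.904 + 15.999 = 214.046

214.05 g/mol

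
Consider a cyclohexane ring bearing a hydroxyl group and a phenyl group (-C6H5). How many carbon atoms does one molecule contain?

Atom tally by fragment:
  cyclohexane ring core → C:6 H:12
  (− 2 ring H displaced by substituents)
  + OH → O:1 H:1
  + C6H5 → C:6 H:5
Element totals:
  C: 12
  H: 16
  O: 1

12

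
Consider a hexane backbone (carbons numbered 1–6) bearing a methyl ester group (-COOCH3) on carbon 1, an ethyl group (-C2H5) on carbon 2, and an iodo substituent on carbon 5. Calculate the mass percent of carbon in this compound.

Atom tally by fragment:
  CH3OOCCH2 → C:3 H:5 O:2
  CH(C2H5) → C:3 H:6
  CH2 → C:1 H:2
  CH2 → C:1 H:2
  CH(I) → C:1 H:1 I:1
  CH3 → C:1 H:3
Element totals:
  C: 10
  H: 19
  I: 1
  O: 2
Molecular formula: C10H19IO2.
Molar mass = 298.164 g/mol.
Mass from C: 10 × 12.011 = 120.110 g/mol.
%C = 120.110 / 298.164 × 100 = 40.28%.

40.28%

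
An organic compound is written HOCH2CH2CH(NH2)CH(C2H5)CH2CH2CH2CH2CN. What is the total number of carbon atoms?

Element totals:
  C: 11
  H: 22
  N: 2
  O: 1

11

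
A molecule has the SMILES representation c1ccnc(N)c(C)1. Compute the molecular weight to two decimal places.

108.14 g/mol

Atom tally by fragment:
  pyridine ring core → C:5 H:5 N:1
  (− 2 ring H displaced by substituents)
  + NH2 → N:1 H:2
  + CH3 → C:1 H:3
Element totals:
  C: 6
  H: 8
  N: 2
Molecular formula: C6H8N2.
  M = 6(12.011) + 8(1.008) + 2(14.007)
    = 72.066 + 8.064 + 28.014 = 108.144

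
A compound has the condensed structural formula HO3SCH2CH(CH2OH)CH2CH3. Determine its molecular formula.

C5H12O4S

Element totals:
  C: 5
  H: 12
  O: 4
  S: 1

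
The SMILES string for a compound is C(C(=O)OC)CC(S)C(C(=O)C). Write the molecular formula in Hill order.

C8H14O3S

Atom tally by fragment:
  CH3OOCCH2 → C:3 H:5 O:2
  CH2 → C:1 H:2
  CH(SH) → C:1 H:2 S:1
  CH2COCH3 → C:3 H:5 O:1
Element totals:
  C: 8
  H: 14
  O: 3
  S: 1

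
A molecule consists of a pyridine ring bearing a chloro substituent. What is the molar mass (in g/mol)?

113.54 g/mol

Atom tally by fragment:
  pyridine ring core → C:5 H:5 N:1
  (− 1 ring H displaced by substituents)
  + Cl → Cl:1
Element totals:
  C: 5
  H: 4
  Cl: 1
  N: 1
Molecular formula: C5H4ClN.
  M = 5(12.011) + 4(1.008) + 35.45 + 14.007
    = 60.055 + 4.032 + 35.450 + 14.007 = 113.544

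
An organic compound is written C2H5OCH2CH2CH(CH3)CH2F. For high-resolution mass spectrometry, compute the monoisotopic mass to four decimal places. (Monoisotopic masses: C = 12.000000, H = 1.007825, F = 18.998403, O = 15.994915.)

Atom tally by fragment:
  C2H5OCH2 → C:3 H:7 O:1
  CH2 → C:1 H:2
  CH(CH3) → C:2 H:4
  CH2F → C:1 H:2 F:1
Element totals:
  C: 7
  H: 15
  F: 1
  O: 1
Molecular formula: C7H15FO.
  M = 7(12.0) + 15(1.007825) + 18.998403 + 15.994915
    = 84.000000 + 15.117375 + 18.998403 + 15.994915 = 134.110693

134.1107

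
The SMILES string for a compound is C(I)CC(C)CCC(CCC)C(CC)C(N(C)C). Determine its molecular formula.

Atom tally by fragment:
  ICH2 → C:1 H:2 I:1
  CH2 → C:1 H:2
  CH(CH3) → C:2 H:4
  CH2 → C:1 H:2
  CH2 → C:1 H:2
  CH(CH2CH2CH3) → C:4 H:8
  CH(C2H5) → C:3 H:6
  CH2N(CH3)2 → C:3 H:8 N:1
Element totals:
  C: 16
  H: 34
  I: 1
  N: 1

C16H34IN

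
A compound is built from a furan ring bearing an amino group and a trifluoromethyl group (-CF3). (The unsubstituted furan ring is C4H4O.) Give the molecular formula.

Atom tally by fragment:
  furan ring core → C:4 H:4 O:1
  (− 2 ring H displaced by substituents)
  + NH2 → N:1 H:2
  + CF3 → C:1 F:3
Element totals:
  C: 5
  H: 4
  F: 3
  N: 1
  O: 1

C5H4F3NO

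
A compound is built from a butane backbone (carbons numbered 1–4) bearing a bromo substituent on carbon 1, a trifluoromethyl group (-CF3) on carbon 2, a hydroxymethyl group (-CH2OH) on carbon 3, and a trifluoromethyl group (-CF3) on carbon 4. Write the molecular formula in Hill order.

Atom tally by fragment:
  BrCH2 → C:1 H:2 Br:1
  CH(CF3) → C:2 H:1 F:3
  CH(CH2OH) → C:2 H:4 O:1
  CH2CF3 → C:2 H:2 F:3
Element totals:
  C: 7
  H: 9
  Br: 1
  F: 6
  O: 1

C7H9BrF6O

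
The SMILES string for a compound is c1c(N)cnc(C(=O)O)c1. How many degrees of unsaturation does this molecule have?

5

Atom tally by fragment:
  pyridine ring core → C:5 H:5 N:1
  (− 2 ring H displaced by substituents)
  + NH2 → N:1 H:2
  + COOH → C:1 H:1 O:2
Element totals:
  C: 6
  H: 6
  N: 2
  O: 2
Molecular formula: C6H6N2O2.
DoU = (2C + 2 + N − H − X) / 2 = (2·6 + 2 + 2 − 6 − 0) / 2 = 5.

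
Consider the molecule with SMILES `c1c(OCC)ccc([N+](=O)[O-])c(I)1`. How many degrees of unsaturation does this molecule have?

Atom tally by fragment:
  benzene ring core → C:6 H:6
  (− 3 ring H displaced by substituents)
  + OC2H5 → C:2 H:5 O:1
  + NO2 → N:1 O:2
  + I → I:1
Element totals:
  C: 8
  H: 8
  I: 1
  N: 1
  O: 3
Molecular formula: C8H8INO3.
DoU = (2C + 2 + N − H − X) / 2 = (2·8 + 2 + 1 − 8 − 1) / 2 = 5.

5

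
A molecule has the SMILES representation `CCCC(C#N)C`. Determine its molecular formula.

Atom tally by fragment:
  CH3 → C:1 H:3
  CH2 → C:1 H:2
  CH2 → C:1 H:2
  CH(CN) → C:2 H:1 N:1
  CH3 → C:1 H:3
Element totals:
  C: 6
  H: 11
  N: 1

C6H11N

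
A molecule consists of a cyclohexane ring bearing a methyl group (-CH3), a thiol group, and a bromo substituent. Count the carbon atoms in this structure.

7

Atom tally by fragment:
  cyclohexane ring core → C:6 H:12
  (− 3 ring H displaced by substituents)
  + CH3 → C:1 H:3
  + SH → S:1 H:1
  + Br → Br:1
Element totals:
  C: 7
  H: 13
  Br: 1
  S: 1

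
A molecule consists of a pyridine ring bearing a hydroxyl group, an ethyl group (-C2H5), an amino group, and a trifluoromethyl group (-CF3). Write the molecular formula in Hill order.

C8H9F3N2O

Atom tally by fragment:
  pyridine ring core → C:5 H:5 N:1
  (− 4 ring H displaced by substituents)
  + OH → O:1 H:1
  + C2H5 → C:2 H:5
  + NH2 → N:1 H:2
  + CF3 → C:1 F:3
Element totals:
  C: 8
  H: 9
  F: 3
  N: 2
  O: 1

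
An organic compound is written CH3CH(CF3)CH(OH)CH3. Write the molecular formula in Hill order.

Atom tally by fragment:
  CH3 → C:1 H:3
  CH(CF3) → C:2 H:1 F:3
  CH(OH) → C:1 H:2 O:1
  CH3 → C:1 H:3
Element totals:
  C: 5
  H: 9
  F: 3
  O: 1

C5H9F3O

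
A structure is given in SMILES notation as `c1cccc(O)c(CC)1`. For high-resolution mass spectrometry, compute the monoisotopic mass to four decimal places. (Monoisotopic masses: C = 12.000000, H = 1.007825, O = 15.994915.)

Atom tally by fragment:
  benzene ring core → C:6 H:6
  (− 2 ring H displaced by substituents)
  + OH → O:1 H:1
  + C2H5 → C:2 H:5
Element totals:
  C: 8
  H: 10
  O: 1
Molecular formula: C8H10O.
  M = 8(12.0) + 10(1.007825) + 15.994915
    = 96.000000 + 10.078250 + 15.994915 = 122.073165

122.0732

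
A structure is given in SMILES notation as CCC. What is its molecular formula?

C3H8

Atom tally by fragment:
  CH3 → C:1 H:3
  CH2 → C:1 H:2
  CH3 → C:1 H:3
Element totals:
  C: 3
  H: 8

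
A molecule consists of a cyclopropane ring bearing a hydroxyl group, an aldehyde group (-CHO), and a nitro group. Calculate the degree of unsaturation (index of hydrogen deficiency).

3

Atom tally by fragment:
  cyclopropane ring core → C:3 H:6
  (− 3 ring H displaced by substituents)
  + OH → O:1 H:1
  + CHO → C:1 H:1 O:1
  + NO2 → N:1 O:2
Element totals:
  C: 4
  H: 5
  N: 1
  O: 4
Molecular formula: C4H5NO4.
DoU = (2C + 2 + N − H − X) / 2 = (2·4 + 2 + 1 − 5 − 0) / 2 = 3.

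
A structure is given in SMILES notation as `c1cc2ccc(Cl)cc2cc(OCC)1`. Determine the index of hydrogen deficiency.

7

Atom tally by fragment:
  naphthalene ring system core → C:10 H:8
  (− 2 ring H displaced by substituents)
  + Cl → Cl:1
  + OC2H5 → C:2 H:5 O:1
Element totals:
  C: 12
  H: 11
  Cl: 1
  O: 1
Molecular formula: C12H11ClO.
DoU = (2C + 2 + N − H − X) / 2 = (2·12 + 2 + 0 − 11 − 1) / 2 = 7.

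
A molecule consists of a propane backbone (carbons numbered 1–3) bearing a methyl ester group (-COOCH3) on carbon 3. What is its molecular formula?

C5H10O2

Atom tally by fragment:
  CH3 → C:1 H:3
  CH2 → C:1 H:2
  CH2COOCH3 → C:3 H:5 O:2
Element totals:
  C: 5
  H: 10
  O: 2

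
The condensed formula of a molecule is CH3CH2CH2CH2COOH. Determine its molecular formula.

Element totals:
  C: 5
  H: 10
  O: 2

C5H10O2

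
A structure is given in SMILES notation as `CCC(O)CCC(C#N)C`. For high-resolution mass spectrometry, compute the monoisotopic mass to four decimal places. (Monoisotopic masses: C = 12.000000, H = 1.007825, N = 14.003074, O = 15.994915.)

Atom tally by fragment:
  CH3 → C:1 H:3
  CH2 → C:1 H:2
  CH(OH) → C:1 H:2 O:1
  CH2 → C:1 H:2
  CH2 → C:1 H:2
  CH(CN) → C:2 H:1 N:1
  CH3 → C:1 H:3
Element totals:
  C: 8
  H: 15
  N: 1
  O: 1
Molecular formula: C8H15NO.
  M = 8(12.0) + 15(1.007825) + 14.003074 + 15.994915
    = 96.000000 + 15.117375 + 14.003074 + 15.994915 = 141.115364

141.1154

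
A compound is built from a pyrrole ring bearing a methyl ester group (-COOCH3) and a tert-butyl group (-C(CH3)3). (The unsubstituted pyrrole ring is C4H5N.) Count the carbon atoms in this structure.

10

Atom tally by fragment:
  pyrrole ring core → C:4 H:5 N:1
  (− 2 ring H displaced by substituents)
  + COOCH3 → C:2 H:3 O:2
  + C(CH3)3 → C:4 H:9
Element totals:
  C: 10
  H: 15
  N: 1
  O: 2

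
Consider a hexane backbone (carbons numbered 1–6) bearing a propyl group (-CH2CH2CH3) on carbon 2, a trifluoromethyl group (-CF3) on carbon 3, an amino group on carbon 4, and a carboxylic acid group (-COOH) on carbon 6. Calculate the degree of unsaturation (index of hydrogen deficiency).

1

Atom tally by fragment:
  CH3 → C:1 H:3
  CH(CH2CH2CH3) → C:4 H:8
  CH(CF3) → C:2 H:1 F:3
  CH(NH2) → C:1 H:3 N:1
  CH2 → C:1 H:2
  CH2COOH → C:2 H:3 O:2
Element totals:
  C: 11
  H: 20
  F: 3
  N: 1
  O: 2
Molecular formula: C11H20F3NO2.
DoU = (2C + 2 + N − H − X) / 2 = (2·11 + 2 + 1 − 20 − 3) / 2 = 1.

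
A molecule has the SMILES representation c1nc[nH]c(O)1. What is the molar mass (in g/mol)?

84.08 g/mol

Atom tally by fragment:
  imidazole ring core → C:3 H:4 N:2
  (− 1 ring H displaced by substituents)
  + OH → O:1 H:1
Element totals:
  C: 3
  H: 4
  N: 2
  O: 1
Molecular formula: C3H4N2O.
  M = 3(12.011) + 4(1.008) + 2(14.007) + 15.999
    = 36.033 + 4.032 + 28.014 + 15.999 = 84.078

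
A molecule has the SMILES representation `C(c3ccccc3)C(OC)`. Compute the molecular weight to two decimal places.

136.19 g/mol

Atom tally by fragment:
  C6H5CH2 → C:7 H:7
  CH2OCH3 → C:2 H:5 O:1
Element totals:
  C: 9
  H: 12
  O: 1
Molecular formula: C9H12O.
  M = 9(12.011) + 12(1.008) + 15.999
    = 108.099 + 12.096 + 15.999 = 136.194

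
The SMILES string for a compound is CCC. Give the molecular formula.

C3H8

Atom tally by fragment:
  CH3 → C:1 H:3
  CH2 → C:1 H:2
  CH3 → C:1 H:3
Element totals:
  C: 3
  H: 8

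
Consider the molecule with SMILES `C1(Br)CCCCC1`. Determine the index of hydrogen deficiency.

Atom tally by fragment:
  cyclohexane ring core → C:6 H:12
  (− 1 ring H displaced by substituents)
  + Br → Br:1
Element totals:
  C: 6
  H: 11
  Br: 1
Molecular formula: C6H11Br.
DoU = (2C + 2 + N − H − X) / 2 = (2·6 + 2 + 0 − 11 − 1) / 2 = 1.

1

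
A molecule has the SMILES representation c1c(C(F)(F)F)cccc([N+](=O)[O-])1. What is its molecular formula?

C7H4F3NO2

Atom tally by fragment:
  benzene ring core → C:6 H:6
  (− 2 ring H displaced by substituents)
  + CF3 → C:1 F:3
  + NO2 → N:1 O:2
Element totals:
  C: 7
  H: 4
  F: 3
  N: 1
  O: 2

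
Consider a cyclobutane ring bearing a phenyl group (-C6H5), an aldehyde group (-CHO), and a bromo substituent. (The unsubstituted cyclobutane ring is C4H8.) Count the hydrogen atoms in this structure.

Atom tally by fragment:
  cyclobutane ring core → C:4 H:8
  (− 3 ring H displaced by substituents)
  + C6H5 → C:6 H:5
  + CHO → C:1 H:1 O:1
  + Br → Br:1
Element totals:
  C: 11
  H: 11
  Br: 1
  O: 1

11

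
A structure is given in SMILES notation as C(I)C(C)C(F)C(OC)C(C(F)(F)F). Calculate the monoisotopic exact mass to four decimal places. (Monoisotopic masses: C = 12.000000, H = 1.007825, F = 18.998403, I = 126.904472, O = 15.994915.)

Atom tally by fragment:
  ICH2 → C:1 H:2 I:1
  CH(CH3) → C:2 H:4
  CH(F) → C:1 H:1 F:1
  CH(OCH3) → C:2 H:4 O:1
  CH2CF3 → C:2 H:2 F:3
Element totals:
  C: 8
  H: 13
  F: 4
  I: 1
  O: 1
Molecular formula: C8H13F4IO.
  M = 8(12.0) + 13(1.007825) + 4(18.998403) + 126.904472 + 15.994915
    = 96.000000 + 13.101725 + 75.993612 + 126.904472 + 15.994915 = 327.994724

327.9947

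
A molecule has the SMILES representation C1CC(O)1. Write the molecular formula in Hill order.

Atom tally by fragment:
  cyclopropane ring core → C:3 H:6
  (− 1 ring H displaced by substituents)
  + OH → O:1 H:1
Element totals:
  C: 3
  H: 6
  O: 1

C3H6O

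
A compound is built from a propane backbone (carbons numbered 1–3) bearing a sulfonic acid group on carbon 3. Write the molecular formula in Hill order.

C3H8O3S

Atom tally by fragment:
  CH3 → C:1 H:3
  CH2 → C:1 H:2
  CH2SO3H → C:1 H:3 S:1 O:3
Element totals:
  C: 3
  H: 8
  O: 3
  S: 1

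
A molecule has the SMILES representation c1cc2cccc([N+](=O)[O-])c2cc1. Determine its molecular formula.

C10H7NO2

Atom tally by fragment:
  naphthalene ring system core → C:10 H:8
  (− 1 ring H displaced by substituents)
  + NO2 → N:1 O:2
Element totals:
  C: 10
  H: 7
  N: 1
  O: 2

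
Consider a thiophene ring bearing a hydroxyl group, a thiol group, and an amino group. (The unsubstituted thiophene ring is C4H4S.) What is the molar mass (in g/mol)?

147.21 g/mol

Atom tally by fragment:
  thiophene ring core → C:4 H:4 S:1
  (− 3 ring H displaced by substituents)
  + OH → O:1 H:1
  + SH → S:1 H:1
  + NH2 → N:1 H:2
Element totals:
  C: 4
  H: 5
  N: 1
  O: 1
  S: 2
Molecular formula: C4H5NOS2.
  M = 4(12.011) + 5(1.008) + 14.007 + 15.999 + 2(32.06)
    = 48.044 + 5.040 + 14.007 + 15.999 + 64.120 = 147.210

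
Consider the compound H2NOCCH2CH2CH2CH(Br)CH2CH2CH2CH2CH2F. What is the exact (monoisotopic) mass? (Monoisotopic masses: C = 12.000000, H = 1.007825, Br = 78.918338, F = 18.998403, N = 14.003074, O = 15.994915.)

267.0634

Element totals:
  C: 10
  H: 19
  Br: 1
  F: 1
  N: 1
  O: 1
Molecular formula: C10H19BrFNO.
  M = 10(12.0) + 19(1.007825) + 78.918338 + 18.998403 + 14.003074 + 15.994915
    = 120.000000 + 19.148675 + 78.918338 + 18.998403 + 14.003074 + 15.994915 = 267.063405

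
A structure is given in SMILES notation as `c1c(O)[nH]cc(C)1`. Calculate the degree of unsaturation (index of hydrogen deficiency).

3

Atom tally by fragment:
  pyrrole ring core → C:4 H:5 N:1
  (− 2 ring H displaced by substituents)
  + OH → O:1 H:1
  + CH3 → C:1 H:3
Element totals:
  C: 5
  H: 7
  N: 1
  O: 1
Molecular formula: C5H7NO.
DoU = (2C + 2 + N − H − X) / 2 = (2·5 + 2 + 1 − 7 − 0) / 2 = 3.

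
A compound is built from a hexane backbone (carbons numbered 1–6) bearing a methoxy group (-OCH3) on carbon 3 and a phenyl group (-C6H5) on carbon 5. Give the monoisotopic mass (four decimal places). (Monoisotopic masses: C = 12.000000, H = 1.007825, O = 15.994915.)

192.1514

Atom tally by fragment:
  CH3 → C:1 H:3
  CH2 → C:1 H:2
  CH(OCH3) → C:2 H:4 O:1
  CH2 → C:1 H:2
  CH(C6H5) → C:7 H:6
  CH3 → C:1 H:3
Element totals:
  C: 13
  H: 20
  O: 1
Molecular formula: C13H20O.
  M = 13(12.0) + 20(1.007825) + 15.994915
    = 156.000000 + 20.156500 + 15.994915 = 192.151415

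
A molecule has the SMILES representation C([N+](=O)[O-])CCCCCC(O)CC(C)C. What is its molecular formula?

C11H23NO3

Atom tally by fragment:
  O2NCH2 → C:1 H:2 N:1 O:2
  CH2 → C:1 H:2
  CH2 → C:1 H:2
  CH2 → C:1 H:2
  CH2 → C:1 H:2
  CH2 → C:1 H:2
  CH(OH) → C:1 H:2 O:1
  CH2 → C:1 H:2
  CH(CH3) → C:2 H:4
  CH3 → C:1 H:3
Element totals:
  C: 11
  H: 23
  N: 1
  O: 3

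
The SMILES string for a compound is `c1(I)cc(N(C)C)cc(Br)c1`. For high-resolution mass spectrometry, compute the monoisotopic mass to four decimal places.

324.8963

Atom tally by fragment:
  benzene ring core → C:6 H:6
  (− 3 ring H displaced by substituents)
  + I → I:1
  + N(CH3)2 → N:1 C:2 H:6
  + Br → Br:1
Element totals:
  C: 8
  H: 9
  Br: 1
  I: 1
  N: 1
Molecular formula: C8H9BrIN.
  M = 8(12.0) + 9(1.007825) + 78.918338 + 126.904472 + 14.003074
    = 96.000000 + 9.070425 + 78.918338 + 126.904472 + 14.003074 = 324.896309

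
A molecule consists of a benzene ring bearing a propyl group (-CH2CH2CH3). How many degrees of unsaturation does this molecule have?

4

Atom tally by fragment:
  benzene ring core → C:6 H:6
  (− 1 ring H displaced by substituents)
  + CH2CH2CH3 → C:3 H:7
Element totals:
  C: 9
  H: 12
Molecular formula: C9H12.
DoU = (2C + 2 + N − H − X) / 2 = (2·9 + 2 + 0 − 12 − 0) / 2 = 4.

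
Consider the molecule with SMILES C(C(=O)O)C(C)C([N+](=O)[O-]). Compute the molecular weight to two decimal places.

147.13 g/mol

Atom tally by fragment:
  HOOCCH2 → C:2 H:3 O:2
  CH(CH3) → C:2 H:4
  CH2NO2 → C:1 H:2 N:1 O:2
Element totals:
  C: 5
  H: 9
  N: 1
  O: 4
Molecular formula: C5H9NO4.
  M = 5(12.011) + 9(1.008) + 14.007 + 4(15.999)
    = 60.055 + 9.072 + 14.007 + 63.996 = 147.130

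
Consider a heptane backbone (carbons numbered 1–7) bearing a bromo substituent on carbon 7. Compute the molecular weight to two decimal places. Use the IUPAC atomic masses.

179.10 g/mol

Atom tally by fragment:
  CH3 → C:1 H:3
  CH2 → C:1 H:2
  CH2 → C:1 H:2
  CH2 → C:1 H:2
  CH2 → C:1 H:2
  CH2 → C:1 H:2
  CH2Br → C:1 H:2 Br:1
Element totals:
  C: 7
  H: 15
  Br: 1
Molecular formula: C7H15Br.
  M = 7(12.011) + 15(1.008) + 79.904
    = 84.077 + 15.120 + 79.904 = 179.101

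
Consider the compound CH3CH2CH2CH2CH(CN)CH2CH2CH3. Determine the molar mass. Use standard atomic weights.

Element totals:
  C: 9
  H: 17
  N: 1
Molecular formula: C9H17N.
  M = 9(12.011) + 17(1.008) + 14.007
    = 108.099 + 17.136 + 14.007 = 139.242

139.24 g/mol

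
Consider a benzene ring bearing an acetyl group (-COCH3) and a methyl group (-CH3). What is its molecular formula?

Atom tally by fragment:
  benzene ring core → C:6 H:6
  (− 2 ring H displaced by substituents)
  + COCH3 → C:2 H:3 O:1
  + CH3 → C:1 H:3
Element totals:
  C: 9
  H: 10
  O: 1

C9H10O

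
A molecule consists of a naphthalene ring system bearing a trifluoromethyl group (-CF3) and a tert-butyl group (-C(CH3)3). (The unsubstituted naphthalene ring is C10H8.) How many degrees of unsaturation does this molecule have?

Atom tally by fragment:
  naphthalene ring system core → C:10 H:8
  (− 2 ring H displaced by substituents)
  + CF3 → C:1 F:3
  + C(CH3)3 → C:4 H:9
Element totals:
  C: 15
  H: 15
  F: 3
Molecular formula: C15H15F3.
DoU = (2C + 2 + N − H − X) / 2 = (2·15 + 2 + 0 − 15 − 3) / 2 = 7.

7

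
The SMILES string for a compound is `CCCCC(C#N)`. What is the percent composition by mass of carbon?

74.17%

Atom tally by fragment:
  CH3 → C:1 H:3
  CH2 → C:1 H:2
  CH2 → C:1 H:2
  CH2 → C:1 H:2
  CH2CN → C:2 H:2 N:1
Element totals:
  C: 6
  H: 11
  N: 1
Molecular formula: C6H11N.
Molar mass = 97.161 g/mol.
Mass from C: 6 × 12.011 = 72.066 g/mol.
%C = 72.066 / 97.161 × 100 = 74.17%.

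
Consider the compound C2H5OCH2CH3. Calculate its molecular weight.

Element totals:
  C: 4
  H: 10
  O: 1
Molecular formula: C4H10O.
  M = 4(12.011) + 10(1.008) + 15.999
    = 48.044 + 10.080 + 15.999 = 74.123

74.12 g/mol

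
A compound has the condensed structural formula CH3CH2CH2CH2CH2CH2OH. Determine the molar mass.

102.18 g/mol

Atom tally by fragment:
  CH3 → C:1 H:3
  CH2 → C:1 H:2
  CH2 → C:1 H:2
  CH2 → C:1 H:2
  CH2CH2OH → C:2 H:5 O:1
Element totals:
  C: 6
  H: 14
  O: 1
Molecular formula: C6H14O.
  M = 6(12.011) + 14(1.008) + 15.999
    = 72.066 + 14.112 + 15.999 = 102.177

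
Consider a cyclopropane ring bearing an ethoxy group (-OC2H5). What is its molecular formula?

C5H10O

Atom tally by fragment:
  cyclopropane ring core → C:3 H:6
  (− 1 ring H displaced by substituents)
  + OC2H5 → C:2 H:5 O:1
Element totals:
  C: 5
  H: 10
  O: 1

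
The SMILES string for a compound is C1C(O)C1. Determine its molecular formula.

C3H6O

Atom tally by fragment:
  cyclopropane ring core → C:3 H:6
  (− 1 ring H displaced by substituents)
  + OH → O:1 H:1
Element totals:
  C: 3
  H: 6
  O: 1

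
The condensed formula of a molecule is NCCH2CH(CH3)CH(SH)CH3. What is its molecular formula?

C6H11NS

Element totals:
  C: 6
  H: 11
  N: 1
  S: 1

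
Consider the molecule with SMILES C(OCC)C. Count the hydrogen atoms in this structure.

10

Atom tally by fragment:
  C2H5OCH2 → C:3 H:7 O:1
  CH3 → C:1 H:3
Element totals:
  C: 4
  H: 10
  O: 1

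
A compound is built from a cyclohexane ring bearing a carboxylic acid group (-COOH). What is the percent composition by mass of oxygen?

24.97%

Atom tally by fragment:
  cyclohexane ring core → C:6 H:12
  (− 1 ring H displaced by substituents)
  + COOH → C:1 H:1 O:2
Element totals:
  C: 7
  H: 12
  O: 2
Molecular formula: C7H12O2.
Molar mass = 128.171 g/mol.
Mass from O: 2 × 15.999 = 31.998 g/mol.
%O = 31.998 / 128.171 × 100 = 24.97%.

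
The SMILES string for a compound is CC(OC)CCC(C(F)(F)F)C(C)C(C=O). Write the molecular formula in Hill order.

C11H19F3O2

Atom tally by fragment:
  CH3 → C:1 H:3
  CH(OCH3) → C:2 H:4 O:1
  CH2 → C:1 H:2
  CH2 → C:1 H:2
  CH(CF3) → C:2 H:1 F:3
  CH(CH3) → C:2 H:4
  CH2CHO → C:2 H:3 O:1
Element totals:
  C: 11
  H: 19
  F: 3
  O: 2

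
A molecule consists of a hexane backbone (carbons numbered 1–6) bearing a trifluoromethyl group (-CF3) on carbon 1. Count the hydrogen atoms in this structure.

Atom tally by fragment:
  F3CCH2 → C:2 H:2 F:3
  CH2 → C:1 H:2
  CH2 → C:1 H:2
  CH2 → C:1 H:2
  CH2 → C:1 H:2
  CH3 → C:1 H:3
Element totals:
  C: 7
  H: 13
  F: 3

13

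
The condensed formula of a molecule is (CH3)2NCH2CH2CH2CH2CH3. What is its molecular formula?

Atom tally by fragment:
  (CH3)2NCH2 → C:3 H:8 N:1
  CH2 → C:1 H:2
  CH2 → C:1 H:2
  CH2 → C:1 H:2
  CH3 → C:1 H:3
Element totals:
  C: 7
  H: 17
  N: 1

C7H17N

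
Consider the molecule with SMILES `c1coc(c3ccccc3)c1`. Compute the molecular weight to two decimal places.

144.17 g/mol

Atom tally by fragment:
  furan ring core → C:4 H:4 O:1
  (− 1 ring H displaced by substituents)
  + C6H5 → C:6 H:5
Element totals:
  C: 10
  H: 8
  O: 1
Molecular formula: C10H8O.
  M = 10(12.011) + 8(1.008) + 15.999
    = 120.110 + 8.064 + 15.999 = 144.173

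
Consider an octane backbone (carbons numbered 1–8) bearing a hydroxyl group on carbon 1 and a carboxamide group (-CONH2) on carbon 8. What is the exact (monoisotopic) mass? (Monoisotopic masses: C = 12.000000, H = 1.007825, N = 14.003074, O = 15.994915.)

173.1416

Atom tally by fragment:
  HOCH2 → C:1 H:3 O:1
  CH2 → C:1 H:2
  CH2 → C:1 H:2
  CH2 → C:1 H:2
  CH2 → C:1 H:2
  CH2 → C:1 H:2
  CH2 → C:1 H:2
  CH2CONH2 → C:2 H:4 O:1 N:1
Element totals:
  C: 9
  H: 19
  N: 1
  O: 2
Molecular formula: C9H19NO2.
  M = 9(12.0) + 19(1.007825) + 14.003074 + 2(15.994915)
    = 108.000000 + 19.148675 + 14.003074 + 31.989830 = 173.141579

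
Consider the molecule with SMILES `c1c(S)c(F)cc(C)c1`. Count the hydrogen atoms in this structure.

7

Atom tally by fragment:
  benzene ring core → C:6 H:6
  (− 3 ring H displaced by substituents)
  + SH → S:1 H:1
  + F → F:1
  + CH3 → C:1 H:3
Element totals:
  C: 7
  H: 7
  F: 1
  S: 1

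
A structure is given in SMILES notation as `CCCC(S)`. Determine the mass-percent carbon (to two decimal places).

Atom tally by fragment:
  CH3 → C:1 H:3
  CH2 → C:1 H:2
  CH2 → C:1 H:2
  CH2SH → C:1 H:3 S:1
Element totals:
  C: 4
  H: 10
  S: 1
Molecular formula: C4H10S.
Molar mass = 90.184 g/mol.
Mass from C: 4 × 12.011 = 48.044 g/mol.
%C = 48.044 / 90.184 × 100 = 53.27%.

53.27%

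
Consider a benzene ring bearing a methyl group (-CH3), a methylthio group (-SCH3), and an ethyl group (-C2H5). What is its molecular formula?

C10H14S

Atom tally by fragment:
  benzene ring core → C:6 H:6
  (− 3 ring H displaced by substituents)
  + CH3 → C:1 H:3
  + SCH3 → C:1 H:3 S:1
  + C2H5 → C:2 H:5
Element totals:
  C: 10
  H: 14
  S: 1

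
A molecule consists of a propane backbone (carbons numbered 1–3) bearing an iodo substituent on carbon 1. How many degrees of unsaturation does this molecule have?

0

Atom tally by fragment:
  ICH2 → C:1 H:2 I:1
  CH2 → C:1 H:2
  CH3 → C:1 H:3
Element totals:
  C: 3
  H: 7
  I: 1
Molecular formula: C3H7I.
DoU = (2C + 2 + N − H − X) / 2 = (2·3 + 2 + 0 − 7 − 1) / 2 = 0.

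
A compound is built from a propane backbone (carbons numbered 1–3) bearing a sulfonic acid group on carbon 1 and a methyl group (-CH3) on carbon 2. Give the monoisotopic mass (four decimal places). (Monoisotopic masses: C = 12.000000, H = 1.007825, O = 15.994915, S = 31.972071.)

138.0351

Atom tally by fragment:
  HO3SCH2 → C:1 H:3 S:1 O:3
  CH(CH3) → C:2 H:4
  CH3 → C:1 H:3
Element totals:
  C: 4
  H: 10
  O: 3
  S: 1
Molecular formula: C4H10O3S.
  M = 4(12.0) + 10(1.007825) + 3(15.994915) + 31.972071
    = 48.000000 + 10.078250 + 47.984745 + 31.972071 = 138.035066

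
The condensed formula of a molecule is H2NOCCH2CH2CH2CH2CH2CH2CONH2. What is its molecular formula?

C8H16N2O2

Atom tally by fragment:
  H2NOCCH2 → C:2 H:4 O:1 N:1
  CH2 → C:1 H:2
  CH2 → C:1 H:2
  CH2 → C:1 H:2
  CH2 → C:1 H:2
  CH2CONH2 → C:2 H:4 O:1 N:1
Element totals:
  C: 8
  H: 16
  N: 2
  O: 2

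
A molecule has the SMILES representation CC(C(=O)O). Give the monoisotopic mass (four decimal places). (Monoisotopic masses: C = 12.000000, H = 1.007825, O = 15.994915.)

74.0368

Atom tally by fragment:
  CH3 → C:1 H:3
  CH2COOH → C:2 H:3 O:2
Element totals:
  C: 3
  H: 6
  O: 2
Molecular formula: C3H6O2.
  M = 3(12.0) + 6(1.007825) + 2(15.994915)
    = 36.000000 + 6.046950 + 31.989830 = 74.036780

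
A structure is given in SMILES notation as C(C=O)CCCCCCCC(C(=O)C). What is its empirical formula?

C6H11O

Atom tally by fragment:
  OHCCH2 → C:2 H:3 O:1
  CH2 → C:1 H:2
  CH2 → C:1 H:2
  CH2 → C:1 H:2
  CH2 → C:1 H:2
  CH2 → C:1 H:2
  CH2 → C:1 H:2
  CH2 → C:1 H:2
  CH2COCH3 → C:3 H:5 O:1
Element totals:
  C: 12
  H: 22
  O: 2
Molecular formula: C12H22O2.
gcd of subscripts = 2; dividing each by 2:
  C: 12/2 = 6
  H: 22/2 = 11
  O: 2/2 = 1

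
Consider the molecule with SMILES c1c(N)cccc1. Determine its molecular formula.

C6H7N

Atom tally by fragment:
  benzene ring core → C:6 H:6
  (− 1 ring H displaced by substituents)
  + NH2 → N:1 H:2
Element totals:
  C: 6
  H: 7
  N: 1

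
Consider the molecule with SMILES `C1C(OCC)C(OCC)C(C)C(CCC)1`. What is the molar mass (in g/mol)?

214.35 g/mol

Atom tally by fragment:
  cyclopentane ring core → C:5 H:10
  (− 4 ring H displaced by substituents)
  + OC2H5 → C:2 H:5 O:1
  + OC2H5 → C:2 H:5 O:1
  + CH3 → C:1 H:3
  + CH2CH2CH3 → C:3 H:7
Element totals:
  C: 13
  H: 26
  O: 2
Molecular formula: C13H26O2.
  M = 13(12.011) + 26(1.008) + 2(15.999)
    = 156.143 + 26.208 + 31.998 = 214.349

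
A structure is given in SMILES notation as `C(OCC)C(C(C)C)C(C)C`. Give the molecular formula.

Atom tally by fragment:
  C2H5OCH2 → C:3 H:7 O:1
  CH(CH(CH3)2) → C:4 H:8
  CH(CH3) → C:2 H:4
  CH3 → C:1 H:3
Element totals:
  C: 10
  H: 22
  O: 1

C10H22O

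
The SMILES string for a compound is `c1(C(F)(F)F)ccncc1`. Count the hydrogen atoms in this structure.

4

Atom tally by fragment:
  pyridine ring core → C:5 H:5 N:1
  (− 1 ring H displaced by substituents)
  + CF3 → C:1 F:3
Element totals:
  C: 6
  H: 4
  F: 3
  N: 1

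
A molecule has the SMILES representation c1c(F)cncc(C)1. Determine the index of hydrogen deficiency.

4

Atom tally by fragment:
  pyridine ring core → C:5 H:5 N:1
  (− 2 ring H displaced by substituents)
  + F → F:1
  + CH3 → C:1 H:3
Element totals:
  C: 6
  H: 6
  F: 1
  N: 1
Molecular formula: C6H6FN.
DoU = (2C + 2 + N − H − X) / 2 = (2·6 + 2 + 1 − 6 − 1) / 2 = 4.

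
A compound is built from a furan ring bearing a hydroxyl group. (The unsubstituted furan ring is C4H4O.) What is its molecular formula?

Atom tally by fragment:
  furan ring core → C:4 H:4 O:1
  (− 1 ring H displaced by substituents)
  + OH → O:1 H:1
Element totals:
  C: 4
  H: 4
  O: 2

C4H4O2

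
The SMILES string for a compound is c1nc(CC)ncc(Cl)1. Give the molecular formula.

Atom tally by fragment:
  pyrimidine ring core → C:4 H:4 N:2
  (− 2 ring H displaced by substituents)
  + C2H5 → C:2 H:5
  + Cl → Cl:1
Element totals:
  C: 6
  H: 7
  Cl: 1
  N: 2

C6H7ClN2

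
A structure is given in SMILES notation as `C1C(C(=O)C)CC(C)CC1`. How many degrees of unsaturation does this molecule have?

Atom tally by fragment:
  cyclohexane ring core → C:6 H:12
  (− 2 ring H displaced by substituents)
  + COCH3 → C:2 H:3 O:1
  + CH3 → C:1 H:3
Element totals:
  C: 9
  H: 16
  O: 1
Molecular formula: C9H16O.
DoU = (2C + 2 + N − H − X) / 2 = (2·9 + 2 + 0 − 16 − 0) / 2 = 2.

2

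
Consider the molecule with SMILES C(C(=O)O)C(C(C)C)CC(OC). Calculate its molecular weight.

174.24 g/mol

Atom tally by fragment:
  HOOCCH2 → C:2 H:3 O:2
  CH(CH(CH3)2) → C:4 H:8
  CH2 → C:1 H:2
  CH2OCH3 → C:2 H:5 O:1
Element totals:
  C: 9
  H: 18
  O: 3
Molecular formula: C9H18O3.
  M = 9(12.011) + 18(1.008) + 3(15.999)
    = 108.099 + 18.144 + 47.997 = 174.240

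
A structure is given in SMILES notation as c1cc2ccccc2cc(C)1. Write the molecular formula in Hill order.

C11H10

Atom tally by fragment:
  naphthalene ring system core → C:10 H:8
  (− 1 ring H displaced by substituents)
  + CH3 → C:1 H:3
Element totals:
  C: 11
  H: 10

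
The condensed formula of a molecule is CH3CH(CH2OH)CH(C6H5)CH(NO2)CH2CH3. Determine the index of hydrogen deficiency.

Atom tally by fragment:
  CH3 → C:1 H:3
  CH(CH2OH) → C:2 H:4 O:1
  CH(C6H5) → C:7 H:6
  CH(NO2) → C:1 H:1 N:1 O:2
  CH2 → C:1 H:2
  CH3 → C:1 H:3
Element totals:
  C: 13
  H: 19
  N: 1
  O: 3
Molecular formula: C13H19NO3.
DoU = (2C + 2 + N − H − X) / 2 = (2·13 + 2 + 1 − 19 − 0) / 2 = 5.

5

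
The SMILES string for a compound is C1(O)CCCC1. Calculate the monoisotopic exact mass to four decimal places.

Atom tally by fragment:
  cyclopentane ring core → C:5 H:10
  (− 1 ring H displaced by substituents)
  + OH → O:1 H:1
Element totals:
  C: 5
  H: 10
  O: 1
Molecular formula: C5H10O.
  M = 5(12.0) + 10(1.007825) + 15.994915
    = 60.000000 + 10.078250 + 15.994915 = 86.073165

86.0732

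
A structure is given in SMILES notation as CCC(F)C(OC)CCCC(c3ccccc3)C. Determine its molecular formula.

Atom tally by fragment:
  CH3 → C:1 H:3
  CH2 → C:1 H:2
  CH(F) → C:1 H:1 F:1
  CH(OCH3) → C:2 H:4 O:1
  CH2 → C:1 H:2
  CH2 → C:1 H:2
  CH2 → C:1 H:2
  CH(C6H5) → C:7 H:6
  CH3 → C:1 H:3
Element totals:
  C: 16
  H: 25
  F: 1
  O: 1

C16H25FO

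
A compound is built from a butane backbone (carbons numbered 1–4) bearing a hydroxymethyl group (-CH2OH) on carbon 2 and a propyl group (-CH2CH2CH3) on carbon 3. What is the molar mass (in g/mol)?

130.23 g/mol

Atom tally by fragment:
  CH3 → C:1 H:3
  CH(CH2OH) → C:2 H:4 O:1
  CH(CH2CH2CH3) → C:4 H:8
  CH3 → C:1 H:3
Element totals:
  C: 8
  H: 18
  O: 1
Molecular formula: C8H18O.
  M = 8(12.011) + 18(1.008) + 15.999
    = 96.088 + 18.144 + 15.999 = 130.231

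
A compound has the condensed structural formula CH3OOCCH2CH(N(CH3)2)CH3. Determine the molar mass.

Element totals:
  C: 7
  H: 15
  N: 1
  O: 2
Molecular formula: C7H15NO2.
  M = 7(12.011) + 15(1.008) + 14.007 + 2(15.999)
    = 84.077 + 15.120 + 14.007 + 31.998 = 145.202

145.20 g/mol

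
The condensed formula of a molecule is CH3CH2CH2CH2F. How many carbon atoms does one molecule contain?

Element totals:
  C: 4
  H: 9
  F: 1

4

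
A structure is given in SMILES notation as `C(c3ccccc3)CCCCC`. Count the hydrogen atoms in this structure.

Atom tally by fragment:
  C6H5CH2 → C:7 H:7
  CH2 → C:1 H:2
  CH2 → C:1 H:2
  CH2 → C:1 H:2
  CH2 → C:1 H:2
  CH3 → C:1 H:3
Element totals:
  C: 12
  H: 18

18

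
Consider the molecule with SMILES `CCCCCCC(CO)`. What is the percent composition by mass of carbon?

Atom tally by fragment:
  CH3 → C:1 H:3
  CH2 → C:1 H:2
  CH2 → C:1 H:2
  CH2 → C:1 H:2
  CH2 → C:1 H:2
  CH2 → C:1 H:2
  CH2CH2OH → C:2 H:5 O:1
Element totals:
  C: 8
  H: 18
  O: 1
Molecular formula: C8H18O.
Molar mass = 130.231 g/mol.
Mass from C: 8 × 12.011 = 96.088 g/mol.
%C = 96.088 / 130.231 × 100 = 73.78%.

73.78%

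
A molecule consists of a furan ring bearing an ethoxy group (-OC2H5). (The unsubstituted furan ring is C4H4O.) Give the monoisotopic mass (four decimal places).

112.0524

Atom tally by fragment:
  furan ring core → C:4 H:4 O:1
  (− 1 ring H displaced by substituents)
  + OC2H5 → C:2 H:5 O:1
Element totals:
  C: 6
  H: 8
  O: 2
Molecular formula: C6H8O2.
  M = 6(12.0) + 8(1.007825) + 2(15.994915)
    = 72.000000 + 8.062600 + 31.989830 = 112.052430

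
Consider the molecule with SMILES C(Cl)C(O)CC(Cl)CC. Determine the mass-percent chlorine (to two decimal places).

Atom tally by fragment:
  ClCH2 → C:1 H:2 Cl:1
  CH(OH) → C:1 H:2 O:1
  CH2 → C:1 H:2
  CH(Cl) → C:1 H:1 Cl:1
  CH2 → C:1 H:2
  CH3 → C:1 H:3
Element totals:
  C: 6
  H: 12
  Cl: 2
  O: 1
Molecular formula: C6H12Cl2O.
Molar mass = 171.061 g/mol.
Mass from Cl: 2 × 35.45 = 70.900 g/mol.
%Cl = 70.900 / 171.061 × 100 = 41.45%.

41.45%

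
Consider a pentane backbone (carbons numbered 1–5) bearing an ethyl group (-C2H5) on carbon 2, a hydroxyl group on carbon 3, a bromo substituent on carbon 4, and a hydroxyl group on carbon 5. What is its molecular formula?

Atom tally by fragment:
  CH3 → C:1 H:3
  CH(C2H5) → C:3 H:6
  CH(OH) → C:1 H:2 O:1
  CH(Br) → C:1 H:1 Br:1
  CH2OH → C:1 H:3 O:1
Element totals:
  C: 7
  H: 15
  Br: 1
  O: 2

C7H15BrO2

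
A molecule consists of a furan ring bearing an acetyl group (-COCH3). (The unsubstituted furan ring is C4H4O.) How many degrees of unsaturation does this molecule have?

4

Atom tally by fragment:
  furan ring core → C:4 H:4 O:1
  (− 1 ring H displaced by substituents)
  + COCH3 → C:2 H:3 O:1
Element totals:
  C: 6
  H: 6
  O: 2
Molecular formula: C6H6O2.
DoU = (2C + 2 + N − H − X) / 2 = (2·6 + 2 + 0 − 6 − 0) / 2 = 4.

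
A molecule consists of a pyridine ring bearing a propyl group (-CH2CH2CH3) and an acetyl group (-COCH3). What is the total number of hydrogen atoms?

13

Atom tally by fragment:
  pyridine ring core → C:5 H:5 N:1
  (− 2 ring H displaced by substituents)
  + CH2CH2CH3 → C:3 H:7
  + COCH3 → C:2 H:3 O:1
Element totals:
  C: 10
  H: 13
  N: 1
  O: 1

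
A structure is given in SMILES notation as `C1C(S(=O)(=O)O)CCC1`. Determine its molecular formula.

C5H10O3S

Atom tally by fragment:
  cyclopentane ring core → C:5 H:10
  (− 1 ring H displaced by substituents)
  + SO3H → S:1 O:3 H:1
Element totals:
  C: 5
  H: 10
  O: 3
  S: 1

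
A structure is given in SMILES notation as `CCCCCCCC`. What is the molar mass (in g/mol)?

114.23 g/mol

Atom tally by fragment:
  CH3 → C:1 H:3
  CH2 → C:1 H:2
  CH2 → C:1 H:2
  CH2 → C:1 H:2
  CH2 → C:1 H:2
  CH2 → C:1 H:2
  CH2 → C:1 H:2
  CH3 → C:1 H:3
Element totals:
  C: 8
  H: 18
Molecular formula: C8H18.
  M = 8(12.011) + 18(1.008)
    = 96.088 + 18.144 = 114.232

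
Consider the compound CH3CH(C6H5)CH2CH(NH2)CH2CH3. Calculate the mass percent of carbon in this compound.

Element totals:
  C: 12
  H: 19
  N: 1
Molecular formula: C12H19N.
Molar mass = 177.291 g/mol.
Mass from C: 12 × 12.011 = 144.132 g/mol.
%C = 144.132 / 177.291 × 100 = 81.30%.

81.30%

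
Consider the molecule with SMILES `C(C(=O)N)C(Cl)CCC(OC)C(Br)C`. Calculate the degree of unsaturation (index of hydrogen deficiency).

Atom tally by fragment:
  H2NOCCH2 → C:2 H:4 O:1 N:1
  CH(Cl) → C:1 H:1 Cl:1
  CH2 → C:1 H:2
  CH2 → C:1 H:2
  CH(OCH3) → C:2 H:4 O:1
  CH(Br) → C:1 H:1 Br:1
  CH3 → C:1 H:3
Element totals:
  C: 9
  H: 17
  Br: 1
  Cl: 1
  N: 1
  O: 2
Molecular formula: C9H17BrClNO2.
DoU = (2C + 2 + N − H − X) / 2 = (2·9 + 2 + 1 − 17 − 2) / 2 = 1.

1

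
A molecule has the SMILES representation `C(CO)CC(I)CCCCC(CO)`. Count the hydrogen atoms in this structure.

21

Atom tally by fragment:
  HOCH2CH2 → C:2 H:5 O:1
  CH2 → C:1 H:2
  CH(I) → C:1 H:1 I:1
  CH2 → C:1 H:2
  CH2 → C:1 H:2
  CH2 → C:1 H:2
  CH2 → C:1 H:2
  CH2CH2OH → C:2 H:5 O:1
Element totals:
  C: 10
  H: 21
  I: 1
  O: 2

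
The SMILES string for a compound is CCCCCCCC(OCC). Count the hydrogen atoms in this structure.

22

Atom tally by fragment:
  CH3 → C:1 H:3
  CH2 → C:1 H:2
  CH2 → C:1 H:2
  CH2 → C:1 H:2
  CH2 → C:1 H:2
  CH2 → C:1 H:2
  CH2 → C:1 H:2
  CH2OC2H5 → C:3 H:7 O:1
Element totals:
  C: 10
  H: 22
  O: 1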